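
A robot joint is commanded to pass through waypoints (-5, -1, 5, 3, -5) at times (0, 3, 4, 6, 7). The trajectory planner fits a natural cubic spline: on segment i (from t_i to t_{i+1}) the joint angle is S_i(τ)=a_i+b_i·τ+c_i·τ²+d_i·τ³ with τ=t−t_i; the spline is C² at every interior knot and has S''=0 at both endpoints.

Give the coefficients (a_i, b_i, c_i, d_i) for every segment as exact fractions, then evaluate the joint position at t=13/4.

  seg 0: a=-5 b=-298/375 c=0 d=266/1125
  seg 1: a=-1 b=2096/375 c=266/125 d=-644/375
  seg 2: a=5 b=352/75 c=-378/125 d=133/1500
  seg 3: a=3 b=-2377/375 c=-623/250 d=623/750
S(13/4) = 1007/2000

Δ: Δ0=4/3, Δ1=6, Δ2=-1, Δ3=-8
row 1: diag=8, rhs=28; c'=1/8, d'=7/2
row 2: denom=6−1·1/8=47/8; d'=(-42−1·7/2)/(47/8)=-364/47
row 3: denom=6−2·16/47=250/47; d'=(-42−2·-364/47)/(250/47)=-623/125
back: M3=-623/125
back: M2=-364/47−16/47·-623/125=-756/125
back: M1=7/2−1/8·-756/125=532/125
M: M0=0, M1=532/125, M2=-756/125, M3=-623/125, M4=0
seg 0: a=-5, c=M0/2=0, d=(M1−M0)/(6·3)=266/1125, b=Δ0−h0·(2M0+M1)/6=-298/375
seg 1: a=-1, c=M1/2=266/125, d=(M2−M1)/(6·1)=-644/375, b=Δ1−h1·(2M1+M2)/6=2096/375
seg 2: a=5, c=M2/2=-378/125, d=(M3−M2)/(6·2)=133/1500, b=Δ2−h2·(2M2+M3)/6=352/75
seg 3: a=3, c=M3/2=-623/250, d=(M4−M3)/(6·1)=623/750, b=Δ3−h3·(2M3+M4)/6=-2377/375
t_q=13/4 → seg 1, τ=1/4; S=-1+2096/375·τ+266/125·τ²+-644/375·τ³=1007/2000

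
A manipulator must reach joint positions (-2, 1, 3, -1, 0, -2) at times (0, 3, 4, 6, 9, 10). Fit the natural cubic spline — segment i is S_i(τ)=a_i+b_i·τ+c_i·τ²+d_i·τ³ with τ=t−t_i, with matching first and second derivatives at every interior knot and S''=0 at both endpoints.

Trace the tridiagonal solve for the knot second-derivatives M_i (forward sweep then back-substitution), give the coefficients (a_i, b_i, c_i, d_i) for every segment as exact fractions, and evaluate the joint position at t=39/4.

  seg 0: a=-2 b=893/3081 c=0 d=2188/27729
  seg 1: a=1 b=7457/3081 c=2188/3081 d=-1161/1027
  seg 2: a=3 b=1384/3081 c=-8261/3081 d=748/1027
  seg 3: a=-1 b=-364/237 c=5203/3081 d=-9850/27729
  seg 4: a=0 b=-3064/3081 c=-1549/1027 d=1549/3081
S(39/4) = -90847/65728

Δ: Δ0=1, Δ1=2, Δ2=-2, Δ3=1/3, Δ4=-2
row 1: diag=8, rhs=6; c'=1/8, d'=3/4
row 2: denom=6−1·1/8=47/8; d'=(-24−1·3/4)/(47/8)=-198/47
row 3: denom=10−2·16/47=438/47; d'=(14−2·-198/47)/(438/47)=527/219
row 4: denom=8−3·47/146=1027/146; d'=(-14−3·527/219)/(1027/146)=-3098/1027
back: M4=-3098/1027
back: M3=527/219−47/146·-3098/1027=10406/3081
back: M2=-198/47−16/47·10406/3081=-16522/3081
back: M1=3/4−1/8·-16522/3081=4376/3081
M: M0=0, M1=4376/3081, M2=-16522/3081, M3=10406/3081, M4=-3098/1027, M5=0
seg 0: a=-2, c=M0/2=0, d=(M1−M0)/(6·3)=2188/27729, b=Δ0−h0·(2M0+M1)/6=893/3081
seg 1: a=1, c=M1/2=2188/3081, d=(M2−M1)/(6·1)=-1161/1027, b=Δ1−h1·(2M1+M2)/6=7457/3081
seg 2: a=3, c=M2/2=-8261/3081, d=(M3−M2)/(6·2)=748/1027, b=Δ2−h2·(2M2+M3)/6=1384/3081
seg 3: a=-1, c=M3/2=5203/3081, d=(M4−M3)/(6·3)=-9850/27729, b=Δ3−h3·(2M3+M4)/6=-364/237
seg 4: a=0, c=M4/2=-1549/1027, d=(M5−M4)/(6·1)=1549/3081, b=Δ4−h4·(2M4+M5)/6=-3064/3081
t_q=39/4 → seg 4, τ=3/4; S=0+-3064/3081·τ+-1549/1027·τ²+1549/3081·τ³=-90847/65728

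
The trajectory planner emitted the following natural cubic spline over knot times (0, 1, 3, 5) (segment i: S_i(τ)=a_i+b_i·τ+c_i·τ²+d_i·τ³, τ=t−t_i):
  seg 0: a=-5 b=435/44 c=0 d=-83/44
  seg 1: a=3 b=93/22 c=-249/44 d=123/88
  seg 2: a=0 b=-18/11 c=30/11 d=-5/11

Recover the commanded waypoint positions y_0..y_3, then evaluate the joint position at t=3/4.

y_0=-5 y_1=3 y_2=0 y_3=4
S(3/4) = 4559/2816

y_0 = S_0(0) = a_0 = -5
y_1 = S_1(0) = a_1 = 3
y_2 = S_2(0) = a_2 = 0
y_3 = S_2(2) = 4
t_q=3/4 is in segment 0 (τ=3/4); S_0(τ)=4559/2816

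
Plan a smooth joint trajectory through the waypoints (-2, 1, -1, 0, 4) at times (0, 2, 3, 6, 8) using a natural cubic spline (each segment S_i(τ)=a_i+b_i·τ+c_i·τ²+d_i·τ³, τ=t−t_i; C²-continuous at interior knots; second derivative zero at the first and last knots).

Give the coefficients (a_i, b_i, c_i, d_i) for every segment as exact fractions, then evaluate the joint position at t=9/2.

Δ: Δ0=3/2, Δ1=-2, Δ2=1/3, Δ3=2
row 1: diag=6, rhs=-21; c'=1/6, d'=-7/2
row 2: denom=8−1·1/6=47/6; d'=(14−1·-7/2)/(47/6)=105/47
row 3: denom=10−3·18/47=416/47; d'=(10−3·105/47)/(416/47)=155/416
back: M3=155/416
back: M2=105/47−18/47·155/416=435/208
back: M1=-7/2−1/6·435/208=-1601/416
M: M0=0, M1=-1601/416, M2=435/208, M3=155/416, M4=0
seg 0: a=-2, c=M0/2=0, d=(M1−M0)/(6·2)=-1601/4992, b=Δ0−h0·(2M0+M1)/6=3473/1248
seg 1: a=1, c=M1/2=-1601/832, d=(M2−M1)/(6·1)=2471/2496, b=Δ1−h1·(2M1+M2)/6=-665/624
seg 2: a=-1, c=M2/2=435/416, d=(M3−M2)/(6·3)=-55/576, b=Δ2−h2·(2M2+M3)/6=-4853/2496
seg 3: a=0, c=M3/2=155/832, d=(M4−M3)/(6·2)=-155/4992, b=Δ3−h3·(2M3+M4)/6=1093/624
t_q=9/2 → seg 2, τ=3/2; S=-1+-4853/2496·τ+435/416·τ²+-55/576·τ³=-12553/6656

  seg 0: a=-2 b=3473/1248 c=0 d=-1601/4992
  seg 1: a=1 b=-665/624 c=-1601/832 d=2471/2496
  seg 2: a=-1 b=-4853/2496 c=435/416 d=-55/576
  seg 3: a=0 b=1093/624 c=155/832 d=-155/4992
S(9/2) = -12553/6656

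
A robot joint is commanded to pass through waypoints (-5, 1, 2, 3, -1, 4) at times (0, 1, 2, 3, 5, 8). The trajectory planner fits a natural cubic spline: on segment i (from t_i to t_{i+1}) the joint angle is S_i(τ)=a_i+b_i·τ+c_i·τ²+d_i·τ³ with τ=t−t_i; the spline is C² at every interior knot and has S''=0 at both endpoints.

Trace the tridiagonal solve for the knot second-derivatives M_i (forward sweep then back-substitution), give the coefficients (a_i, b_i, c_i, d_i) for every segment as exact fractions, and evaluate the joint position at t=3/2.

  seg 0: a=-5 b=8861/1200 c=0 d=-1661/1200
  seg 1: a=1 b=1939/600 c=-1661/400 d=461/240
  seg 2: a=2 b=827/1200 c=161/100 d=-1559/1200
  seg 3: a=3 b=7/600 c=-183/80 d=769/1200
  seg 4: a=-1 b=-869/600 c=623/400 d=-623/3600
S(3/2) = 5817/3200

Δ: Δ0=6, Δ1=1, Δ2=1, Δ3=-2, Δ4=5/3
row 1: diag=4, rhs=-30; c'=1/4, d'=-15/2
row 2: denom=4−1·1/4=15/4; d'=(0−1·-15/2)/(15/4)=2
row 3: denom=6−1·4/15=86/15; d'=(-18−1·2)/(86/15)=-150/43
row 4: denom=10−2·15/43=400/43; d'=(22−2·-150/43)/(400/43)=623/200
back: M4=623/200
back: M3=-150/43−15/43·623/200=-183/40
back: M2=2−4/15·-183/40=161/50
back: M1=-15/2−1/4·161/50=-1661/200
M: M0=0, M1=-1661/200, M2=161/50, M3=-183/40, M4=623/200, M5=0
seg 0: a=-5, c=M0/2=0, d=(M1−M0)/(6·1)=-1661/1200, b=Δ0−h0·(2M0+M1)/6=8861/1200
seg 1: a=1, c=M1/2=-1661/400, d=(M2−M1)/(6·1)=461/240, b=Δ1−h1·(2M1+M2)/6=1939/600
seg 2: a=2, c=M2/2=161/100, d=(M3−M2)/(6·1)=-1559/1200, b=Δ2−h2·(2M2+M3)/6=827/1200
seg 3: a=3, c=M3/2=-183/80, d=(M4−M3)/(6·2)=769/1200, b=Δ3−h3·(2M3+M4)/6=7/600
seg 4: a=-1, c=M4/2=623/400, d=(M5−M4)/(6·3)=-623/3600, b=Δ4−h4·(2M4+M5)/6=-869/600
t_q=3/2 → seg 1, τ=1/2; S=1+1939/600·τ+-1661/400·τ²+461/240·τ³=5817/3200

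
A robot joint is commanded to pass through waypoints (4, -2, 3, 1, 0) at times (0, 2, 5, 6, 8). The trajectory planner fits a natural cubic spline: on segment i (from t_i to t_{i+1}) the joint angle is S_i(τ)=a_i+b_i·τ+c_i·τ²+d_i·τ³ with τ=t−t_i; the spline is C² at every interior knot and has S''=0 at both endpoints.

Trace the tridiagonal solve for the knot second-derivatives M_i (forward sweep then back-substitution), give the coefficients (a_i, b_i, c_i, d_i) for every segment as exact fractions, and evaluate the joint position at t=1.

Δ: Δ0=-3, Δ1=5/3, Δ2=-2, Δ3=-1/2
row 1: diag=10, rhs=28; c'=3/10, d'=14/5
row 2: denom=8−3·3/10=71/10; d'=(-22−3·14/5)/(71/10)=-304/71
row 3: denom=6−1·10/71=416/71; d'=(9−1·-304/71)/(416/71)=943/416
back: M3=943/416
back: M2=-304/71−10/71·943/416=-957/208
back: M1=14/5−3/10·-957/208=1739/416
M: M0=0, M1=1739/416, M2=-957/208, M3=943/416, M4=0
seg 0: a=4, c=M0/2=0, d=(M1−M0)/(6·2)=1739/4992, b=Δ0−h0·(2M0+M1)/6=-5483/1248
seg 1: a=-2, c=M1/2=1739/832, d=(M2−M1)/(6·3)=-281/576, b=Δ1−h1·(2M1+M2)/6=-133/624
seg 2: a=3, c=M2/2=-957/416, d=(M3−M2)/(6·1)=2857/2496, b=Δ2−h2·(2M2+M3)/6=-2107/2496
seg 3: a=1, c=M3/2=943/832, d=(M4−M3)/(6·2)=-943/4992, b=Δ3−h3·(2M3+M4)/6=-1255/624
t_q=1 → seg 0, τ=1; S=4+-5483/1248·τ+0·τ²+1739/4992·τ³=-75/1664

  seg 0: a=4 b=-5483/1248 c=0 d=1739/4992
  seg 1: a=-2 b=-133/624 c=1739/832 d=-281/576
  seg 2: a=3 b=-2107/2496 c=-957/416 d=2857/2496
  seg 3: a=1 b=-1255/624 c=943/832 d=-943/4992
S(1) = -75/1664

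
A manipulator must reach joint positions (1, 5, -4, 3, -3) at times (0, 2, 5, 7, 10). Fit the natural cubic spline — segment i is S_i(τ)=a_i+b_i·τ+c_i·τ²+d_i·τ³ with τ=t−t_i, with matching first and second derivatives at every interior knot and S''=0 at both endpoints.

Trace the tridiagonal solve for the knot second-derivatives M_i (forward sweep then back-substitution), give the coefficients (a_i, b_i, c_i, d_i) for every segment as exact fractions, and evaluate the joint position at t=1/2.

Δ: Δ0=2, Δ1=-3, Δ2=7/2, Δ3=-2
row 1: diag=10, rhs=-30; c'=3/10, d'=-3
row 2: denom=10−3·3/10=91/10; d'=(39−3·-3)/(91/10)=480/91
row 3: denom=10−2·20/91=870/91; d'=(-33−2·480/91)/(870/91)=-1321/290
back: M3=-1321/290
back: M2=480/91−20/91·-1321/290=182/29
back: M1=-3−3/10·182/29=-708/145
M: M0=0, M1=-708/145, M2=182/29, M3=-1321/290, M4=0
seg 0: a=1, c=M0/2=0, d=(M1−M0)/(6·2)=-59/145, b=Δ0−h0·(2M0+M1)/6=526/145
seg 1: a=5, c=M1/2=-354/145, d=(M2−M1)/(6·3)=809/1305, b=Δ1−h1·(2M1+M2)/6=-182/145
seg 2: a=-4, c=M2/2=91/29, d=(M3−M2)/(6·2)=-1047/1160, b=Δ2−h2·(2M2+M3)/6=121/145
seg 3: a=3, c=M3/2=-1321/580, d=(M4−M3)/(6·3)=1321/5220, b=Δ3−h3·(2M3+M4)/6=741/290
t_q=1/2 → seg 0, τ=1/2; S=1+526/145·τ+0·τ²+-59/145·τ³=641/232

  seg 0: a=1 b=526/145 c=0 d=-59/145
  seg 1: a=5 b=-182/145 c=-354/145 d=809/1305
  seg 2: a=-4 b=121/145 c=91/29 d=-1047/1160
  seg 3: a=3 b=741/290 c=-1321/580 d=1321/5220
S(1/2) = 641/232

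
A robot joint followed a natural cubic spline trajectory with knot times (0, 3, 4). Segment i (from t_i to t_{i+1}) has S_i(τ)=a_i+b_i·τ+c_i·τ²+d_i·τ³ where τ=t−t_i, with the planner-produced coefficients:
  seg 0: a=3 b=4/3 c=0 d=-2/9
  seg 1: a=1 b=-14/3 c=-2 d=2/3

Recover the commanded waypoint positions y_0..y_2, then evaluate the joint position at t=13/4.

y_0 = S_0(0) = a_0 = 3
y_1 = S_1(0) = a_1 = 1
y_2 = S_1(1) = -5
t_q=13/4 is in segment 1 (τ=1/4); S_1(τ)=-9/32

y_0=3 y_1=1 y_2=-5
S(13/4) = -9/32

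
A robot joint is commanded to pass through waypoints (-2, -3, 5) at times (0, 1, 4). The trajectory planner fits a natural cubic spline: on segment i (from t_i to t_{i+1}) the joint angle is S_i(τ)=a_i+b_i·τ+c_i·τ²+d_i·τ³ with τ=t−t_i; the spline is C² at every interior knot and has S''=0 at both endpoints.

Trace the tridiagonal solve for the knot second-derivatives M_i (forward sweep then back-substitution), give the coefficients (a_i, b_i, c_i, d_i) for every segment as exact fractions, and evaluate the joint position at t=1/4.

Δ: Δ0=-1, Δ1=8/3
row 1: diag=8, rhs=22; c'=3/8, d'=11/4
back: M1=11/4
M: M0=0, M1=11/4, M2=0
seg 0: a=-2, c=M0/2=0, d=(M1−M0)/(6·1)=11/24, b=Δ0−h0·(2M0+M1)/6=-35/24
seg 1: a=-3, c=M1/2=11/8, d=(M2−M1)/(6·3)=-11/72, b=Δ1−h1·(2M1+M2)/6=-1/12
t_q=1/4 → seg 0, τ=1/4; S=-2+-35/24·τ+0·τ²+11/24·τ³=-1207/512

  seg 0: a=-2 b=-35/24 c=0 d=11/24
  seg 1: a=-3 b=-1/12 c=11/8 d=-11/72
S(1/4) = -1207/512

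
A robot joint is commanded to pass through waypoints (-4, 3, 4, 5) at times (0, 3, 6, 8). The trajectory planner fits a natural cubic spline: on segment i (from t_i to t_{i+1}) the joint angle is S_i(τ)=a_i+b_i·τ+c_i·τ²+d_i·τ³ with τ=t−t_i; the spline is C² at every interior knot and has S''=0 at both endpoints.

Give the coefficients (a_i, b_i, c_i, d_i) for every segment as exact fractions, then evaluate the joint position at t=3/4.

  seg 0: a=-4 b=641/222 c=0 d=-41/666
  seg 1: a=3 b=136/111 c=-41/74 d=19/222
  seg 2: a=4 b=47/222 c=8/37 d=-4/111
S(3/4) = -8811/4736

Δ: Δ0=7/3, Δ1=1/3, Δ2=1/2
row 1: diag=12, rhs=-12; c'=1/4, d'=-1
row 2: denom=10−3·1/4=37/4; d'=(1−3·-1)/(37/4)=16/37
back: M2=16/37
back: M1=-1−1/4·16/37=-41/37
M: M0=0, M1=-41/37, M2=16/37, M3=0
seg 0: a=-4, c=M0/2=0, d=(M1−M0)/(6·3)=-41/666, b=Δ0−h0·(2M0+M1)/6=641/222
seg 1: a=3, c=M1/2=-41/74, d=(M2−M1)/(6·3)=19/222, b=Δ1−h1·(2M1+M2)/6=136/111
seg 2: a=4, c=M2/2=8/37, d=(M3−M2)/(6·2)=-4/111, b=Δ2−h2·(2M2+M3)/6=47/222
t_q=3/4 → seg 0, τ=3/4; S=-4+641/222·τ+0·τ²+-41/666·τ³=-8811/4736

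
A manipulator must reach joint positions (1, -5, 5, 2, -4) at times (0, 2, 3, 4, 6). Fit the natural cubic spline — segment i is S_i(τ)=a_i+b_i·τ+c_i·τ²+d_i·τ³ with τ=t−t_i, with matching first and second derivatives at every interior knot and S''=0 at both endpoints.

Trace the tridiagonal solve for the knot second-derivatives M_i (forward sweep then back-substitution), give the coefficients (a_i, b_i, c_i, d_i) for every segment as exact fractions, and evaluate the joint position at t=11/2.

  seg 0: a=1 b=-575/66 c=0 d=377/264
  seg 1: a=-5 b=278/33 c=377/44 d=-923/132
  seg 2: a=5 b=55/12 c=-273/22 d=637/132
  seg 3: a=2 b=-190/33 c=91/44 d=-91/264
S(11/2) = -2215/704

Δ: Δ0=-3, Δ1=10, Δ2=-3, Δ3=-3
row 1: diag=6, rhs=78; c'=1/6, d'=13
row 2: denom=4−1·1/6=23/6; d'=(-78−1·13)/(23/6)=-546/23
row 3: denom=6−1·6/23=132/23; d'=(0−1·-546/23)/(132/23)=91/22
back: M3=91/22
back: M2=-546/23−6/23·91/22=-273/11
back: M1=13−1/6·-273/11=377/22
M: M0=0, M1=377/22, M2=-273/11, M3=91/22, M4=0
seg 0: a=1, c=M0/2=0, d=(M1−M0)/(6·2)=377/264, b=Δ0−h0·(2M0+M1)/6=-575/66
seg 1: a=-5, c=M1/2=377/44, d=(M2−M1)/(6·1)=-923/132, b=Δ1−h1·(2M1+M2)/6=278/33
seg 2: a=5, c=M2/2=-273/22, d=(M3−M2)/(6·1)=637/132, b=Δ2−h2·(2M2+M3)/6=55/12
seg 3: a=2, c=M3/2=91/44, d=(M4−M3)/(6·2)=-91/264, b=Δ3−h3·(2M3+M4)/6=-190/33
t_q=11/2 → seg 3, τ=3/2; S=2+-190/33·τ+91/44·τ²+-91/264·τ³=-2215/704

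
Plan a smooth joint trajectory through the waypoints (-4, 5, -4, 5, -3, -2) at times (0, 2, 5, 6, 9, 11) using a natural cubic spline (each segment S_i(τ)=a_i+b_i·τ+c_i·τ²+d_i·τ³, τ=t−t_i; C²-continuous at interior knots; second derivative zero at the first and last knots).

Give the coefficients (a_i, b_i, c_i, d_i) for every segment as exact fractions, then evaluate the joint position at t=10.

  seg 0: a=-4 b=72947/9882 c=0 d=-14239/19764
  seg 1: a=5 b=-12487/9882 c=-14239/3294 d=55496/44469
  seg 2: a=-4 b=64187/9882 c=68275/9882 d=-806/183
  seg 3: a=5 b=70165/9882 c=-62297/9882 d=45187/44469
  seg 4: a=-3 b=-32495/9882 c=9359/3294 d=-9359/19764
S(10) = -25829/6588

Δ: Δ0=9/2, Δ1=-3, Δ2=9, Δ3=-8/3, Δ4=1/2
row 1: diag=10, rhs=-45; c'=3/10, d'=-9/2
row 2: denom=8−3·3/10=71/10; d'=(72−3·-9/2)/(71/10)=855/71
row 3: denom=8−1·10/71=558/71; d'=(-70−1·855/71)/(558/71)=-5825/558
row 4: denom=10−3·71/186=549/62; d'=(19−3·-5825/558)/(549/62)=9359/1647
back: M4=9359/1647
back: M3=-5825/558−71/186·9359/1647=-62297/4941
back: M2=855/71−10/71·-62297/4941=68275/4941
back: M1=-9/2−3/10·68275/4941=-14239/1647
M: M0=0, M1=-14239/1647, M2=68275/4941, M3=-62297/4941, M4=9359/1647, M5=0
seg 0: a=-4, c=M0/2=0, d=(M1−M0)/(6·2)=-14239/19764, b=Δ0−h0·(2M0+M1)/6=72947/9882
seg 1: a=5, c=M1/2=-14239/3294, d=(M2−M1)/(6·3)=55496/44469, b=Δ1−h1·(2M1+M2)/6=-12487/9882
seg 2: a=-4, c=M2/2=68275/9882, d=(M3−M2)/(6·1)=-806/183, b=Δ2−h2·(2M2+M3)/6=64187/9882
seg 3: a=5, c=M3/2=-62297/9882, d=(M4−M3)/(6·3)=45187/44469, b=Δ3−h3·(2M3+M4)/6=70165/9882
seg 4: a=-3, c=M4/2=9359/3294, d=(M5−M4)/(6·2)=-9359/19764, b=Δ4−h4·(2M4+M5)/6=-32495/9882
t_q=10 → seg 4, τ=1; S=-3+-32495/9882·τ+9359/3294·τ²+-9359/19764·τ³=-25829/6588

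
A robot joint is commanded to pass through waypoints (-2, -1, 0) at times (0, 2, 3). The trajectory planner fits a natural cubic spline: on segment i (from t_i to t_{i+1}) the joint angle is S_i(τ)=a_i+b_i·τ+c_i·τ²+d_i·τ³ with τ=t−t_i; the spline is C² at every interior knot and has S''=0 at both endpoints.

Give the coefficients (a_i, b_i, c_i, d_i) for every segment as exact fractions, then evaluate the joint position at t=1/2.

  seg 0: a=-2 b=1/3 c=0 d=1/24
  seg 1: a=-1 b=5/6 c=1/4 d=-1/12
S(1/2) = -117/64

Δ: Δ0=1/2, Δ1=1
row 1: diag=6, rhs=3; c'=1/6, d'=1/2
back: M1=1/2
M: M0=0, M1=1/2, M2=0
seg 0: a=-2, c=M0/2=0, d=(M1−M0)/(6·2)=1/24, b=Δ0−h0·(2M0+M1)/6=1/3
seg 1: a=-1, c=M1/2=1/4, d=(M2−M1)/(6·1)=-1/12, b=Δ1−h1·(2M1+M2)/6=5/6
t_q=1/2 → seg 0, τ=1/2; S=-2+1/3·τ+0·τ²+1/24·τ³=-117/64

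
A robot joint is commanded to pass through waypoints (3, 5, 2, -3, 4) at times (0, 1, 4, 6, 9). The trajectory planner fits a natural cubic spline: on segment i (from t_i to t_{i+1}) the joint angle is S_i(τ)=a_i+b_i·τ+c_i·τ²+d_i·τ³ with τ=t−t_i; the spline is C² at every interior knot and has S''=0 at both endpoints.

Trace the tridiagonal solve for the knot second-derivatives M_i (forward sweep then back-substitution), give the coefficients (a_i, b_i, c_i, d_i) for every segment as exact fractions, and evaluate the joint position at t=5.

  seg 0: a=3 b=785/339 c=0 d=-107/339
  seg 1: a=5 b=464/339 c=-107/113 d=160/3051
  seg 2: a=2 b=-982/339 c=-161/339 d=913/2712
  seg 3: a=-3 b=-171/226 c=2095/1356 d=-2095/12204
S(5) = -2807/2712

Δ: Δ0=2, Δ1=-1, Δ2=-5/2, Δ3=7/3
row 1: diag=8, rhs=-18; c'=3/8, d'=-9/4
row 2: denom=10−3·3/8=71/8; d'=(-9−3·-9/4)/(71/8)=-18/71
row 3: denom=10−2·16/71=678/71; d'=(29−2·-18/71)/(678/71)=2095/678
back: M3=2095/678
back: M2=-18/71−16/71·2095/678=-322/339
back: M1=-9/4−3/8·-322/339=-214/113
M: M0=0, M1=-214/113, M2=-322/339, M3=2095/678, M4=0
seg 0: a=3, c=M0/2=0, d=(M1−M0)/(6·1)=-107/339, b=Δ0−h0·(2M0+M1)/6=785/339
seg 1: a=5, c=M1/2=-107/113, d=(M2−M1)/(6·3)=160/3051, b=Δ1−h1·(2M1+M2)/6=464/339
seg 2: a=2, c=M2/2=-161/339, d=(M3−M2)/(6·2)=913/2712, b=Δ2−h2·(2M2+M3)/6=-982/339
seg 3: a=-3, c=M3/2=2095/1356, d=(M4−M3)/(6·3)=-2095/12204, b=Δ3−h3·(2M3+M4)/6=-171/226
t_q=5 → seg 2, τ=1; S=2+-982/339·τ+-161/339·τ²+913/2712·τ³=-2807/2712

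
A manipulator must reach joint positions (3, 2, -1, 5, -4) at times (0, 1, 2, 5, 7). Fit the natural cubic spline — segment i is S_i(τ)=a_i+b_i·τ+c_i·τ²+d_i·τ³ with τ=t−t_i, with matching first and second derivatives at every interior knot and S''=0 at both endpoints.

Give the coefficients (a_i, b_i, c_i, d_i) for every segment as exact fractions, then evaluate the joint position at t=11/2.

Δ: Δ0=-1, Δ1=-3, Δ2=2, Δ3=-9/2
row 1: diag=4, rhs=-12; c'=1/4, d'=-3
row 2: denom=8−1·1/4=31/4; d'=(30−1·-3)/(31/4)=132/31
row 3: denom=10−3·12/31=274/31; d'=(-39−3·132/31)/(274/31)=-1605/274
back: M3=-1605/274
back: M2=132/31−12/31·-1605/274=894/137
back: M1=-3−1/4·894/137=-1269/274
M: M0=0, M1=-1269/274, M2=894/137, M3=-1605/274, M4=0
seg 0: a=3, c=M0/2=0, d=(M1−M0)/(6·1)=-423/548, b=Δ0−h0·(2M0+M1)/6=-125/548
seg 1: a=2, c=M1/2=-1269/548, d=(M2−M1)/(6·1)=1019/548, b=Δ1−h1·(2M1+M2)/6=-697/274
seg 2: a=-1, c=M2/2=447/137, d=(M3−M2)/(6·3)=-377/548, b=Δ2−h2·(2M2+M3)/6=-875/548
seg 3: a=5, c=M3/2=-1605/548, d=(M4−M3)/(6·2)=535/1096, b=Δ3−h3·(2M3+M4)/6=-163/274
t_q=11/2 → seg 3, τ=1/2; S=5+-163/274·τ+-1605/548·τ²+535/1096·τ³=35347/8768

  seg 0: a=3 b=-125/548 c=0 d=-423/548
  seg 1: a=2 b=-697/274 c=-1269/548 d=1019/548
  seg 2: a=-1 b=-875/548 c=447/137 d=-377/548
  seg 3: a=5 b=-163/274 c=-1605/548 d=535/1096
S(11/2) = 35347/8768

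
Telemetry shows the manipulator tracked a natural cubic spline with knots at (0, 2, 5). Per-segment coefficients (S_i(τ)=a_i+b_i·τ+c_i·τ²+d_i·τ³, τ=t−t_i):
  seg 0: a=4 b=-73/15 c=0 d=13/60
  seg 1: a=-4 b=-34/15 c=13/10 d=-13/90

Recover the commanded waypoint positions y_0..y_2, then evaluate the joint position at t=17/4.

y_0=4 y_1=-4 y_2=-3
S(17/4) = -533/128

y_0 = S_0(0) = a_0 = 4
y_1 = S_1(0) = a_1 = -4
y_2 = S_1(3) = -3
t_q=17/4 is in segment 1 (τ=9/4); S_1(τ)=-533/128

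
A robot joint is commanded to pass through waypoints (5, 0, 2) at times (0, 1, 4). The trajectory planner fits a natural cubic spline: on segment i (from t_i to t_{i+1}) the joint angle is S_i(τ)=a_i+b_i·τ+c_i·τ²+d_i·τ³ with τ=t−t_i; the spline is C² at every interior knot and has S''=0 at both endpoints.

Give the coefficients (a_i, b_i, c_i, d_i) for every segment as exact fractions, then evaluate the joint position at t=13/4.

  seg 0: a=5 b=-137/24 c=0 d=17/24
  seg 1: a=0 b=-43/12 c=17/8 d=-17/72
S(13/4) = 3/512

Δ: Δ0=-5, Δ1=2/3
row 1: diag=8, rhs=34; c'=3/8, d'=17/4
back: M1=17/4
M: M0=0, M1=17/4, M2=0
seg 0: a=5, c=M0/2=0, d=(M1−M0)/(6·1)=17/24, b=Δ0−h0·(2M0+M1)/6=-137/24
seg 1: a=0, c=M1/2=17/8, d=(M2−M1)/(6·3)=-17/72, b=Δ1−h1·(2M1+M2)/6=-43/12
t_q=13/4 → seg 1, τ=9/4; S=0+-43/12·τ+17/8·τ²+-17/72·τ³=3/512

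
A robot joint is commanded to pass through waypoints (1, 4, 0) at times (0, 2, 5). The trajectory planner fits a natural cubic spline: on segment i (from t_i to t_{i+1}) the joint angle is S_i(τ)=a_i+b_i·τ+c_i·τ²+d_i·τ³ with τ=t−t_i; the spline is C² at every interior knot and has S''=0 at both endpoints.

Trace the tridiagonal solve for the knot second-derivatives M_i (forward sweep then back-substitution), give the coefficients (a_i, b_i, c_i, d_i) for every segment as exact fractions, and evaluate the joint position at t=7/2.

  seg 0: a=1 b=31/15 c=0 d=-17/120
  seg 1: a=4 b=11/30 c=-17/20 d=17/180
S(7/2) = 473/160

Δ: Δ0=3/2, Δ1=-4/3
row 1: diag=10, rhs=-17; c'=3/10, d'=-17/10
back: M1=-17/10
M: M0=0, M1=-17/10, M2=0
seg 0: a=1, c=M0/2=0, d=(M1−M0)/(6·2)=-17/120, b=Δ0−h0·(2M0+M1)/6=31/15
seg 1: a=4, c=M1/2=-17/20, d=(M2−M1)/(6·3)=17/180, b=Δ1−h1·(2M1+M2)/6=11/30
t_q=7/2 → seg 1, τ=3/2; S=4+11/30·τ+-17/20·τ²+17/180·τ³=473/160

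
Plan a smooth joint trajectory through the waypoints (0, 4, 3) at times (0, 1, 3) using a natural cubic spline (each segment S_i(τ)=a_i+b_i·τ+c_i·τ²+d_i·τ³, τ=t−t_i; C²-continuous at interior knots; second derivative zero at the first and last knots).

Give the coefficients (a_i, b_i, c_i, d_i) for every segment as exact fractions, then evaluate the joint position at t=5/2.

  seg 0: a=0 b=19/4 c=0 d=-3/4
  seg 1: a=4 b=5/2 c=-9/4 d=3/8
S(5/2) = 253/64

Δ: Δ0=4, Δ1=-1/2
row 1: diag=6, rhs=-27; c'=1/3, d'=-9/2
back: M1=-9/2
M: M0=0, M1=-9/2, M2=0
seg 0: a=0, c=M0/2=0, d=(M1−M0)/(6·1)=-3/4, b=Δ0−h0·(2M0+M1)/6=19/4
seg 1: a=4, c=M1/2=-9/4, d=(M2−M1)/(6·2)=3/8, b=Δ1−h1·(2M1+M2)/6=5/2
t_q=5/2 → seg 1, τ=3/2; S=4+5/2·τ+-9/4·τ²+3/8·τ³=253/64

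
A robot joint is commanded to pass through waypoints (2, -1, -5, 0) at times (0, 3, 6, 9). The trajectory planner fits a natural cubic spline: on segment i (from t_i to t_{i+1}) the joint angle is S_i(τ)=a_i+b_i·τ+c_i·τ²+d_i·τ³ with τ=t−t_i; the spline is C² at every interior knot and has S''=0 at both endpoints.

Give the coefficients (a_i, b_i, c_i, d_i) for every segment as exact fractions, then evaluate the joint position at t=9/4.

Δ: Δ0=-1, Δ1=-4/3, Δ2=5/3
row 1: diag=12, rhs=-2; c'=1/4, d'=-1/6
row 2: denom=12−3·1/4=45/4; d'=(18−3·-1/6)/(45/4)=74/45
back: M2=74/45
back: M1=-1/6−1/4·74/45=-26/45
M: M0=0, M1=-26/45, M2=74/45, M3=0
seg 0: a=2, c=M0/2=0, d=(M1−M0)/(6·3)=-13/405, b=Δ0−h0·(2M0+M1)/6=-32/45
seg 1: a=-1, c=M1/2=-13/45, d=(M2−M1)/(6·3)=10/81, b=Δ1−h1·(2M1+M2)/6=-71/45
seg 2: a=-5, c=M2/2=37/45, d=(M3−M2)/(6·3)=-37/405, b=Δ2−h2·(2M2+M3)/6=1/45
t_q=9/4 → seg 0, τ=9/4; S=2+-32/45·τ+0·τ²+-13/405·τ³=11/320

  seg 0: a=2 b=-32/45 c=0 d=-13/405
  seg 1: a=-1 b=-71/45 c=-13/45 d=10/81
  seg 2: a=-5 b=1/45 c=37/45 d=-37/405
S(9/4) = 11/320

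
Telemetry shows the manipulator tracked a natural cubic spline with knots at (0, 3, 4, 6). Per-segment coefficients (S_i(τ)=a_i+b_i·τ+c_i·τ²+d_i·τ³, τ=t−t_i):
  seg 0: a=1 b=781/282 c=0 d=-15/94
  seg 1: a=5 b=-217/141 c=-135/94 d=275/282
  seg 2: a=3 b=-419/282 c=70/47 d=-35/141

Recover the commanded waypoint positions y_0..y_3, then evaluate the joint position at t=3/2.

y_0 = S_0(0) = a_0 = 1
y_1 = S_1(0) = a_1 = 5
y_2 = S_2(0) = a_2 = 3
y_3 = S_2(2) = 4
t_q=3/2 is in segment 0 (τ=3/2); S_0(τ)=3471/752

y_0=1 y_1=5 y_2=3 y_3=4
S(3/2) = 3471/752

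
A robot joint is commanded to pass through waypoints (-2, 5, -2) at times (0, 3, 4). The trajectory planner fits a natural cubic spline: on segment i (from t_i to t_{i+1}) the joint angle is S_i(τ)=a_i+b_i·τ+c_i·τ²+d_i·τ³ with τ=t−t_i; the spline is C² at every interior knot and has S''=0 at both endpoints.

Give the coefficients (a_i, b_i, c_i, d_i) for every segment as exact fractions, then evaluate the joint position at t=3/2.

  seg 0: a=-2 b=35/6 c=0 d=-7/18
  seg 1: a=5 b=-14/3 c=-7/2 d=7/6
S(3/2) = 87/16

Δ: Δ0=7/3, Δ1=-7
row 1: diag=8, rhs=-56; c'=1/8, d'=-7
back: M1=-7
M: M0=0, M1=-7, M2=0
seg 0: a=-2, c=M0/2=0, d=(M1−M0)/(6·3)=-7/18, b=Δ0−h0·(2M0+M1)/6=35/6
seg 1: a=5, c=M1/2=-7/2, d=(M2−M1)/(6·1)=7/6, b=Δ1−h1·(2M1+M2)/6=-14/3
t_q=3/2 → seg 0, τ=3/2; S=-2+35/6·τ+0·τ²+-7/18·τ³=87/16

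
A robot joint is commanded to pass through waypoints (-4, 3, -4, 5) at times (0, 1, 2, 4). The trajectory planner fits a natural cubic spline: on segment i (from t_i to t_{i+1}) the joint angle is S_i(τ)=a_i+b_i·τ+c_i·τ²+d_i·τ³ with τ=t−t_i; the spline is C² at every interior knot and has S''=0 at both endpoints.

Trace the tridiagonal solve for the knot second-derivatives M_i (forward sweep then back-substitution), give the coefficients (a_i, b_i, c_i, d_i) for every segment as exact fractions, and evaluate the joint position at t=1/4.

Δ: Δ0=7, Δ1=-7, Δ2=9/2
row 1: diag=4, rhs=-84; c'=1/4, d'=-21
row 2: denom=6−1·1/4=23/4; d'=(69−1·-21)/(23/4)=360/23
back: M2=360/23
back: M1=-21−1/4·360/23=-573/23
M: M0=0, M1=-573/23, M2=360/23, M3=0
seg 0: a=-4, c=M0/2=0, d=(M1−M0)/(6·1)=-191/46, b=Δ0−h0·(2M0+M1)/6=513/46
seg 1: a=3, c=M1/2=-573/46, d=(M2−M1)/(6·1)=311/46, b=Δ1−h1·(2M1+M2)/6=-30/23
seg 2: a=-4, c=M2/2=180/23, d=(M3−M2)/(6·2)=-30/23, b=Δ2−h2·(2M2+M3)/6=-273/46
t_q=1/4 → seg 0, τ=1/4; S=-4+513/46·τ+0·τ²+-191/46·τ³=-3759/2944

  seg 0: a=-4 b=513/46 c=0 d=-191/46
  seg 1: a=3 b=-30/23 c=-573/46 d=311/46
  seg 2: a=-4 b=-273/46 c=180/23 d=-30/23
S(1/4) = -3759/2944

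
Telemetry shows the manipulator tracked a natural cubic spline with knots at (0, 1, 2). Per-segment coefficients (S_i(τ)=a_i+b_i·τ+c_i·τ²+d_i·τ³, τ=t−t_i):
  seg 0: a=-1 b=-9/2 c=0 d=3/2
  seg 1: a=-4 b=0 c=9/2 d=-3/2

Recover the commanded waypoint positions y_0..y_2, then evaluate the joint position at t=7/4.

y_0 = S_0(0) = a_0 = -1
y_1 = S_1(0) = a_1 = -4
y_2 = S_1(1) = -1
t_q=7/4 is in segment 1 (τ=3/4); S_1(τ)=-269/128

y_0=-1 y_1=-4 y_2=-1
S(7/4) = -269/128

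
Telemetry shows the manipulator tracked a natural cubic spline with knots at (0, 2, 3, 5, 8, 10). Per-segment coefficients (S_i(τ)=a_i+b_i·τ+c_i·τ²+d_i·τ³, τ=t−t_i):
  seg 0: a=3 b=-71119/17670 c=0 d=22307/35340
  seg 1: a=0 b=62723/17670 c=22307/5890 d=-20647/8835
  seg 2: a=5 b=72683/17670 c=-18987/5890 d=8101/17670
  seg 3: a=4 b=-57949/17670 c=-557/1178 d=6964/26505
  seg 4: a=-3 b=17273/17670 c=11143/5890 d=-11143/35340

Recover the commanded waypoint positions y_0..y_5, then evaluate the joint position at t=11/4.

y_0=3 y_1=0 y_2=5 y_3=4 y_4=-3 y_5=4
S(11/4) = 717487/188480

y_0 = S_0(0) = a_0 = 3
y_1 = S_1(0) = a_1 = 0
y_2 = S_2(0) = a_2 = 5
y_3 = S_3(0) = a_3 = 4
y_4 = S_4(0) = a_4 = -3
y_5 = S_4(2) = 4
t_q=11/4 is in segment 1 (τ=3/4); S_1(τ)=717487/188480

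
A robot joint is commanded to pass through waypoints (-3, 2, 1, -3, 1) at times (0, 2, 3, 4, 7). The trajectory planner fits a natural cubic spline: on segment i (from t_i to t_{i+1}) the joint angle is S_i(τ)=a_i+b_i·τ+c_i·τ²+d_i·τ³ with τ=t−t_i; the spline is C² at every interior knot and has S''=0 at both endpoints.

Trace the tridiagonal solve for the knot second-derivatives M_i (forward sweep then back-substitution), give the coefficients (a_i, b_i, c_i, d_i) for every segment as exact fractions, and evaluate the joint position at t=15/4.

  seg 0: a=-3 b=905/267 c=0 d=-475/2136
  seg 1: a=2 b=385/534 c=-475/356 d=-413/1068
  seg 2: a=1 b=-3319/1068 c=-222/89 d=1711/1068
  seg 3: a=-3 b=-1757/534 c=823/356 d=-823/3204
S(15/4) = -46889/22784

Δ: Δ0=5/2, Δ1=-1, Δ2=-4, Δ3=4/3
row 1: diag=6, rhs=-21; c'=1/6, d'=-7/2
row 2: denom=4−1·1/6=23/6; d'=(-18−1·-7/2)/(23/6)=-87/23
row 3: denom=8−1·6/23=178/23; d'=(32−1·-87/23)/(178/23)=823/178
back: M3=823/178
back: M2=-87/23−6/23·823/178=-444/89
back: M1=-7/2−1/6·-444/89=-475/178
M: M0=0, M1=-475/178, M2=-444/89, M3=823/178, M4=0
seg 0: a=-3, c=M0/2=0, d=(M1−M0)/(6·2)=-475/2136, b=Δ0−h0·(2M0+M1)/6=905/267
seg 1: a=2, c=M1/2=-475/356, d=(M2−M1)/(6·1)=-413/1068, b=Δ1−h1·(2M1+M2)/6=385/534
seg 2: a=1, c=M2/2=-222/89, d=(M3−M2)/(6·1)=1711/1068, b=Δ2−h2·(2M2+M3)/6=-3319/1068
seg 3: a=-3, c=M3/2=823/356, d=(M4−M3)/(6·3)=-823/3204, b=Δ3−h3·(2M3+M4)/6=-1757/534
t_q=15/4 → seg 2, τ=3/4; S=1+-3319/1068·τ+-222/89·τ²+1711/1068·τ³=-46889/22784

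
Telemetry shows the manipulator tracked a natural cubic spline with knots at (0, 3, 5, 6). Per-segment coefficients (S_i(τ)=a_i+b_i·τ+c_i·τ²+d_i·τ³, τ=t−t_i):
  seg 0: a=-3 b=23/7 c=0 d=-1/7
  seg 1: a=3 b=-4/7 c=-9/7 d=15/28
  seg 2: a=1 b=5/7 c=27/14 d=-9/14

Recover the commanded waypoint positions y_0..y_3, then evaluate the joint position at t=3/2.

y_0=-3 y_1=3 y_2=1 y_3=3
S(3/2) = 81/56

y_0 = S_0(0) = a_0 = -3
y_1 = S_1(0) = a_1 = 3
y_2 = S_2(0) = a_2 = 1
y_3 = S_2(1) = 3
t_q=3/2 is in segment 0 (τ=3/2); S_0(τ)=81/56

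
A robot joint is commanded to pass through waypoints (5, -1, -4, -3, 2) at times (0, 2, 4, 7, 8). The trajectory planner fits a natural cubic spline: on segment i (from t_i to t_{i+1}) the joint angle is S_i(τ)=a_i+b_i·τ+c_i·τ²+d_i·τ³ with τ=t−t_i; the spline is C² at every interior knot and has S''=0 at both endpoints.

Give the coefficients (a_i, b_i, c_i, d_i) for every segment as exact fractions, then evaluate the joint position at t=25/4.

  seg 0: a=5 b=-5455/1608 c=0 d=631/6432
  seg 1: a=-1 b=-1781/804 c=631/1072 d=-743/6432
  seg 2: a=-4 b=-2005/1608 c=-7/67 d=1015/4824
  seg 3: a=-3 b=3061/804 c=959/536 d=-959/1608
S(25/4) = -169385/34304

Δ: Δ0=-3, Δ1=-3/2, Δ2=1/3, Δ3=5
row 1: diag=8, rhs=9; c'=1/4, d'=9/8
row 2: denom=10−2·1/4=19/2; d'=(11−2·9/8)/(19/2)=35/38
row 3: denom=8−3·6/19=134/19; d'=(28−3·35/38)/(134/19)=959/268
back: M3=959/268
back: M2=35/38−6/19·959/268=-14/67
back: M1=9/8−1/4·-14/67=631/536
M: M0=0, M1=631/536, M2=-14/67, M3=959/268, M4=0
seg 0: a=5, c=M0/2=0, d=(M1−M0)/(6·2)=631/6432, b=Δ0−h0·(2M0+M1)/6=-5455/1608
seg 1: a=-1, c=M1/2=631/1072, d=(M2−M1)/(6·2)=-743/6432, b=Δ1−h1·(2M1+M2)/6=-1781/804
seg 2: a=-4, c=M2/2=-7/67, d=(M3−M2)/(6·3)=1015/4824, b=Δ2−h2·(2M2+M3)/6=-2005/1608
seg 3: a=-3, c=M3/2=959/536, d=(M4−M3)/(6·1)=-959/1608, b=Δ3−h3·(2M3+M4)/6=3061/804
t_q=25/4 → seg 2, τ=9/4; S=-4+-2005/1608·τ+-7/67·τ²+1015/4824·τ³=-169385/34304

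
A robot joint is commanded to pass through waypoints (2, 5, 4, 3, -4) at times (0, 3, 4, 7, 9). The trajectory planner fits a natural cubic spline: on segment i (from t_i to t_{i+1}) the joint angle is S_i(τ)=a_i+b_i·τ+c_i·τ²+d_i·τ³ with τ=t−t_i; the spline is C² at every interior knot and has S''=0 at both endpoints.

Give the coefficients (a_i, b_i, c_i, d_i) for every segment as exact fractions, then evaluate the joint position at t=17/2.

  seg 0: a=2 b=2065/1116 c=0 d=-949/10044
  seg 1: a=5 b=-391/558 c=-949/1116 d=205/372
  seg 2: a=4 b=-835/1116 c=224/279 d=-2225/10044
  seg 3: a=3 b=-1067/558 c=-443/372 d=443/2232
S(17/2) = -11177/5952

Δ: Δ0=1, Δ1=-1, Δ2=-1/3, Δ3=-7/2
row 1: diag=8, rhs=-12; c'=1/8, d'=-3/2
row 2: denom=8−1·1/8=63/8; d'=(4−1·-3/2)/(63/8)=44/63
row 3: denom=10−3·8/21=62/7; d'=(-19−3·44/63)/(62/7)=-443/186
back: M3=-443/186
back: M2=44/63−8/21·-443/186=448/279
back: M1=-3/2−1/8·448/279=-949/558
M: M0=0, M1=-949/558, M2=448/279, M3=-443/186, M4=0
seg 0: a=2, c=M0/2=0, d=(M1−M0)/(6·3)=-949/10044, b=Δ0−h0·(2M0+M1)/6=2065/1116
seg 1: a=5, c=M1/2=-949/1116, d=(M2−M1)/(6·1)=205/372, b=Δ1−h1·(2M1+M2)/6=-391/558
seg 2: a=4, c=M2/2=224/279, d=(M3−M2)/(6·3)=-2225/10044, b=Δ2−h2·(2M2+M3)/6=-835/1116
seg 3: a=3, c=M3/2=-443/372, d=(M4−M3)/(6·2)=443/2232, b=Δ3−h3·(2M3+M4)/6=-1067/558
t_q=17/2 → seg 3, τ=3/2; S=3+-1067/558·τ+-443/372·τ²+443/2232·τ³=-11177/5952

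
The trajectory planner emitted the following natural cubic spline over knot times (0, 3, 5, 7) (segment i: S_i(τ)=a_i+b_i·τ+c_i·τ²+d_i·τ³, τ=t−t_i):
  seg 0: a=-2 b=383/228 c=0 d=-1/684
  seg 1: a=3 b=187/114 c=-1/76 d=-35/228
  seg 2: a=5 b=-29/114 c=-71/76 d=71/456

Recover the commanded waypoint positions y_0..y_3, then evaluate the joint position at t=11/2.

y_0 = S_0(0) = a_0 = -2
y_1 = S_1(0) = a_1 = 3
y_2 = S_2(0) = a_2 = 5
y_3 = S_2(2) = 2
t_q=11/2 is in segment 2 (τ=1/2); S_2(τ)=5665/1216

y_0=-2 y_1=3 y_2=5 y_3=2
S(11/2) = 5665/1216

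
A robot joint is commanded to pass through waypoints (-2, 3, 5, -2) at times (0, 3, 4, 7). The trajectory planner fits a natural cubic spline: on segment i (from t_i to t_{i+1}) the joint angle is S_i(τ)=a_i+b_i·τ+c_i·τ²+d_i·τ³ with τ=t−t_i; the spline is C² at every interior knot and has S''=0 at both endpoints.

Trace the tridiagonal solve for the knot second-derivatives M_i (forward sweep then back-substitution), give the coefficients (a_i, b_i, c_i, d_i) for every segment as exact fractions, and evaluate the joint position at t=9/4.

Δ: Δ0=5/3, Δ1=2, Δ2=-7/3
row 1: diag=8, rhs=2; c'=1/8, d'=1/4
row 2: denom=8−1·1/8=63/8; d'=(-26−1·1/4)/(63/8)=-10/3
back: M2=-10/3
back: M1=1/4−1/8·-10/3=2/3
M: M0=0, M1=2/3, M2=-10/3, M3=0
seg 0: a=-2, c=M0/2=0, d=(M1−M0)/(6·3)=1/27, b=Δ0−h0·(2M0+M1)/6=4/3
seg 1: a=3, c=M1/2=1/3, d=(M2−M1)/(6·1)=-2/3, b=Δ1−h1·(2M1+M2)/6=7/3
seg 2: a=5, c=M2/2=-5/3, d=(M3−M2)/(6·3)=5/27, b=Δ2−h2·(2M2+M3)/6=1
t_q=9/4 → seg 0, τ=9/4; S=-2+4/3·τ+0·τ²+1/27·τ³=91/64

  seg 0: a=-2 b=4/3 c=0 d=1/27
  seg 1: a=3 b=7/3 c=1/3 d=-2/3
  seg 2: a=5 b=1 c=-5/3 d=5/27
S(9/4) = 91/64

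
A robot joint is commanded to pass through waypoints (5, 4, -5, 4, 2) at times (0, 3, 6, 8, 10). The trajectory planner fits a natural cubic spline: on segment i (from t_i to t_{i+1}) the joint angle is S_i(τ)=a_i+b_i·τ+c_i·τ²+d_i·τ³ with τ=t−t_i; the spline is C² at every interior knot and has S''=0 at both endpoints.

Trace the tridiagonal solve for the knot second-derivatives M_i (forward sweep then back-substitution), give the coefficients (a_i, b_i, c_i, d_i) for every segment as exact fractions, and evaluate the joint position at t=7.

Δ: Δ0=-1/3, Δ1=-3, Δ2=9/2, Δ3=-1
row 1: diag=12, rhs=-16; c'=1/4, d'=-4/3
row 2: denom=10−3·1/4=37/4; d'=(45−3·-4/3)/(37/4)=196/37
row 3: denom=8−2·8/37=280/37; d'=(-33−2·196/37)/(280/37)=-1613/280
back: M3=-1613/280
back: M2=196/37−8/37·-1613/280=229/35
back: M1=-4/3−1/4·229/35=-1247/420
M: M0=0, M1=-1247/420, M2=229/35, M3=-1613/280, M4=0
seg 0: a=5, c=M0/2=0, d=(M1−M0)/(6·3)=-1247/7560, b=Δ0−h0·(2M0+M1)/6=967/840
seg 1: a=4, c=M1/2=-1247/840, d=(M2−M1)/(6·3)=799/1512, b=Δ1−h1·(2M1+M2)/6=-1387/420
seg 2: a=-5, c=M2/2=229/70, d=(M3−M2)/(6·2)=-689/672, b=Δ2−h2·(2M2+M3)/6=247/120
seg 3: a=4, c=M3/2=-1613/560, d=(M4−M3)/(6·2)=1613/3360, b=Δ3−h3·(2M3+M4)/6=1193/420
t_q=7 → seg 2, τ=1; S=-5+247/120·τ+229/70·τ²+-689/672·τ³=-779/1120

  seg 0: a=5 b=967/840 c=0 d=-1247/7560
  seg 1: a=4 b=-1387/420 c=-1247/840 d=799/1512
  seg 2: a=-5 b=247/120 c=229/70 d=-689/672
  seg 3: a=4 b=1193/420 c=-1613/560 d=1613/3360
S(7) = -779/1120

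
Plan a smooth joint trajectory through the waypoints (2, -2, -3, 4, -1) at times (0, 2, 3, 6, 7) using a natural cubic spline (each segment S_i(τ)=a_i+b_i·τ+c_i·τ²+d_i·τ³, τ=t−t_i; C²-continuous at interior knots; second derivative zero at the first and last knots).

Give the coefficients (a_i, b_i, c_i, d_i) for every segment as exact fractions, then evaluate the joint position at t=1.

Δ: Δ0=-2, Δ1=-1, Δ2=7/3, Δ3=-5
row 1: diag=6, rhs=6; c'=1/6, d'=1
row 2: denom=8−1·1/6=47/6; d'=(20−1·1)/(47/6)=114/47
row 3: denom=8−3·18/47=322/47; d'=(-44−3·114/47)/(322/47)=-1205/161
back: M3=-1205/161
back: M2=114/47−18/47·-1205/161=852/161
back: M1=1−1/6·852/161=19/161
M: M0=0, M1=19/161, M2=852/161, M3=-1205/161, M4=0
seg 0: a=2, c=M0/2=0, d=(M1−M0)/(6·2)=19/1932, b=Δ0−h0·(2M0+M1)/6=-985/483
seg 1: a=-2, c=M1/2=19/322, d=(M2−M1)/(6·1)=119/138, b=Δ1−h1·(2M1+M2)/6=-928/483
seg 2: a=-3, c=M2/2=426/161, d=(M3−M2)/(6·3)=-2057/2898, b=Δ2−h2·(2M2+M3)/6=757/966
seg 3: a=4, c=M3/2=-1205/322, d=(M4−M3)/(6·1)=1205/966, b=Δ3−h3·(2M3+M4)/6=-1210/483
t_q=1 → seg 0, τ=1; S=2+-985/483·τ+0·τ²+19/1932·τ³=-19/644

  seg 0: a=2 b=-985/483 c=0 d=19/1932
  seg 1: a=-2 b=-928/483 c=19/322 d=119/138
  seg 2: a=-3 b=757/966 c=426/161 d=-2057/2898
  seg 3: a=4 b=-1210/483 c=-1205/322 d=1205/966
S(1) = -19/644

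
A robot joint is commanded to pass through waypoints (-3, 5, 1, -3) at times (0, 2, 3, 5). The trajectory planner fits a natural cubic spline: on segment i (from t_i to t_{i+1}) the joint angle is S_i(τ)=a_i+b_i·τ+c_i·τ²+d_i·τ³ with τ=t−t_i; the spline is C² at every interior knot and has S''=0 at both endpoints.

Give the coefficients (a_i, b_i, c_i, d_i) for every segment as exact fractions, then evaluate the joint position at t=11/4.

Δ: Δ0=4, Δ1=-4, Δ2=-2
row 1: diag=6, rhs=-48; c'=1/6, d'=-8
row 2: denom=6−1·1/6=35/6; d'=(12−1·-8)/(35/6)=24/7
back: M2=24/7
back: M1=-8−1/6·24/7=-60/7
M: M0=0, M1=-60/7, M2=24/7, M3=0
seg 0: a=-3, c=M0/2=0, d=(M1−M0)/(6·2)=-5/7, b=Δ0−h0·(2M0+M1)/6=48/7
seg 1: a=5, c=M1/2=-30/7, d=(M2−M1)/(6·1)=2, b=Δ1−h1·(2M1+M2)/6=-12/7
seg 2: a=1, c=M2/2=12/7, d=(M3−M2)/(6·2)=-2/7, b=Δ2−h2·(2M2+M3)/6=-30/7
t_q=11/4 → seg 1, τ=3/4; S=5+-12/7·τ+-30/7·τ²+2·τ³=481/224

  seg 0: a=-3 b=48/7 c=0 d=-5/7
  seg 1: a=5 b=-12/7 c=-30/7 d=2
  seg 2: a=1 b=-30/7 c=12/7 d=-2/7
S(11/4) = 481/224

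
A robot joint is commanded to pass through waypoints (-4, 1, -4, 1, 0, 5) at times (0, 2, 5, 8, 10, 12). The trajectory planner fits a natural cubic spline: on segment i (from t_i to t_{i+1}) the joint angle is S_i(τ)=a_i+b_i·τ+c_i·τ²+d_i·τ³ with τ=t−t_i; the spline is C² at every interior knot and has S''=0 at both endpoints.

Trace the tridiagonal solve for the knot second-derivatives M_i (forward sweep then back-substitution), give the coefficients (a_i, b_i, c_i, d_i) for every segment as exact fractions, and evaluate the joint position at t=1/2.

Δ: Δ0=5/2, Δ1=-5/3, Δ2=5/3, Δ3=-1/2, Δ4=5/2
row 1: diag=10, rhs=-25; c'=3/10, d'=-5/2
row 2: denom=12−3·3/10=111/10; d'=(20−3·-5/2)/(111/10)=275/111
row 3: denom=10−3·10/37=340/37; d'=(-13−3·275/111)/(340/37)=-189/85
row 4: denom=8−2·37/170=643/85; d'=(18−2·-189/85)/(643/85)=1908/643
back: M4=1908/643
back: M3=-189/85−37/170·1908/643=-1845/643
back: M2=275/111−10/37·-1845/643=6275/1929
back: M1=-5/2−3/10·6275/1929=-2235/643
M: M0=0, M1=-2235/643, M2=6275/1929, M3=-1845/643, M4=1908/643, M5=0
seg 0: a=-4, c=M0/2=0, d=(M1−M0)/(6·2)=-745/2572, b=Δ0−h0·(2M0+M1)/6=4705/1286
seg 1: a=1, c=M1/2=-2235/1286, d=(M2−M1)/(6·3)=6490/17361, b=Δ1−h1·(2M1+M2)/6=235/1286
seg 2: a=-4, c=M2/2=6275/3858, d=(M3−M2)/(6·3)=-5905/17361, b=Δ2−h2·(2M2+M3)/6=-195/1286
seg 3: a=1, c=M3/2=-1845/1286, d=(M4−M3)/(6·2)=1251/2572, b=Δ3−h3·(2M3+M4)/6=545/1286
seg 4: a=0, c=M4/2=954/643, d=(M5−M4)/(6·2)=-159/643, b=Δ4−h4·(2M4+M5)/6=671/1286
t_q=1/2 → seg 0, τ=1/2; S=-4+4705/1286·τ+0·τ²+-745/2572·τ³=-45409/20576

  seg 0: a=-4 b=4705/1286 c=0 d=-745/2572
  seg 1: a=1 b=235/1286 c=-2235/1286 d=6490/17361
  seg 2: a=-4 b=-195/1286 c=6275/3858 d=-5905/17361
  seg 3: a=1 b=545/1286 c=-1845/1286 d=1251/2572
  seg 4: a=0 b=671/1286 c=954/643 d=-159/643
S(1/2) = -45409/20576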